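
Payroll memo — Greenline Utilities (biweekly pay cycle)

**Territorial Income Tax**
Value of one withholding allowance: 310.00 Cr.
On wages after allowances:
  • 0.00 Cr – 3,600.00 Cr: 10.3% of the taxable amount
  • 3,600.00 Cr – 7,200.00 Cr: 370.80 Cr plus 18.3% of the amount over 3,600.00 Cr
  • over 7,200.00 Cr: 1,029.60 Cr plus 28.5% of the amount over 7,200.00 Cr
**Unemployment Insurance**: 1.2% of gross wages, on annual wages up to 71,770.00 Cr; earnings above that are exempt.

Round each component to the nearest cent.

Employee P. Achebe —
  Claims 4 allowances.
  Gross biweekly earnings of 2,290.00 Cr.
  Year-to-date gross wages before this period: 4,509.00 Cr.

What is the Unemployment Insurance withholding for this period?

Unemployment Insurance: 1.2% × 2,290.00 Cr = 27.48 Cr

27.48 Cr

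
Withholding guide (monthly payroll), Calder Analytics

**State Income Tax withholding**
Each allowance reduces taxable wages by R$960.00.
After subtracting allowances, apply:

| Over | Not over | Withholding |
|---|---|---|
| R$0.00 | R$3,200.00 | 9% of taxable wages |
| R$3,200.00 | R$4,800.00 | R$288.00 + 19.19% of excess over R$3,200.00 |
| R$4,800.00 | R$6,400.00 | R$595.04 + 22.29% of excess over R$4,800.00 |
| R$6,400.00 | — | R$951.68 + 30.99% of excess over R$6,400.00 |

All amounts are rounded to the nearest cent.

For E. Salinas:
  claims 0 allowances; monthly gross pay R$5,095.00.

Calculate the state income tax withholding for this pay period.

State Income Tax: taxable = R$5,095.00
  R$595.04 + 22.29% × (R$5,095.00 − R$4,800.00) = R$595.04 + 22.29% × R$295.00 = R$660.80

R$660.80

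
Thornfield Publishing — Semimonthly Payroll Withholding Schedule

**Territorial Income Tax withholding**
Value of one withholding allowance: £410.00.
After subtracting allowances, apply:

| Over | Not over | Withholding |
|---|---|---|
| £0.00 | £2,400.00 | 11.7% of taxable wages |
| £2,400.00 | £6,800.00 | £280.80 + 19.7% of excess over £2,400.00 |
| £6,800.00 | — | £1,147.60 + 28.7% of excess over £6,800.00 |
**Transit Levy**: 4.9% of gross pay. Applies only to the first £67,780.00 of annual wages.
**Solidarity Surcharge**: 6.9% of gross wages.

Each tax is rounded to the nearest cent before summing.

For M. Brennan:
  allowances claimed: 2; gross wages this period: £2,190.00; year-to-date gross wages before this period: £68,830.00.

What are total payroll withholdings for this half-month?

£311.40

Territorial Income Tax: taxable = £2,190.00 − 2×£410.00 = £1,370.00
  11.7% × £1,370.00 = £160.29
Transit Levy: YTD £68,830.00 ≥ cap £67,780.00 → £0.00
Solidarity Surcharge: 6.9% × £2,190.00 = £151.11
Total: £160.29 + £0.00 + £151.11 = £311.40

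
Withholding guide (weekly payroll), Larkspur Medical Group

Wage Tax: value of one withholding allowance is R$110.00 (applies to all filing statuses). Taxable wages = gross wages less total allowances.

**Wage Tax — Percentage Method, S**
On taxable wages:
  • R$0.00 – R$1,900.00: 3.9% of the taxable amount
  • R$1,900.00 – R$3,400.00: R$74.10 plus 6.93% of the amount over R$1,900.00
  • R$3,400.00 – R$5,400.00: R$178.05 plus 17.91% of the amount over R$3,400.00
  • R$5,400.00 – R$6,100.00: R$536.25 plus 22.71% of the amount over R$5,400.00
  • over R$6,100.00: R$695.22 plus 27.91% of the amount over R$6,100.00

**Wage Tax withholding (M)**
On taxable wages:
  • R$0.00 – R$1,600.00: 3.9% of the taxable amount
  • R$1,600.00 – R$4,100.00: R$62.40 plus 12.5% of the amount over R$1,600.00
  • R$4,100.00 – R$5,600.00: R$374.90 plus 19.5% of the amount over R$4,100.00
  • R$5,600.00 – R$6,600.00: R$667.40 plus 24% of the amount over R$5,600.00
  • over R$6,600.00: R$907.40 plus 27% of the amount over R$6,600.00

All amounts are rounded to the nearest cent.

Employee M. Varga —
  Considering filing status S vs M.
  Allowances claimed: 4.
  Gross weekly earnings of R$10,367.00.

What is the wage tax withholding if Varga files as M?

R$1,805.69

Wage Tax (M): taxable = R$10,367.00 − 4×R$110.00 = R$9,927.00
  R$907.40 + 27% × (R$9,927.00 − R$6,600.00) = R$907.40 + 27% × R$3,327.00 = R$1,805.69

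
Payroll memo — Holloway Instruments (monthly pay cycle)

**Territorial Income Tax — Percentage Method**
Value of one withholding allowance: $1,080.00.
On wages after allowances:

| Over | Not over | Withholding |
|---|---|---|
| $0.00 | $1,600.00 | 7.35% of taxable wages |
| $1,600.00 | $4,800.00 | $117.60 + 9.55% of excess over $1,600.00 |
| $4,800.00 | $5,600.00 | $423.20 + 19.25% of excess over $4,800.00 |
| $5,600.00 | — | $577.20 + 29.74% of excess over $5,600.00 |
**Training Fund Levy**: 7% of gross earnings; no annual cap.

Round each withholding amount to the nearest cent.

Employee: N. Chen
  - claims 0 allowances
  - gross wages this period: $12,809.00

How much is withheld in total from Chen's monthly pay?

Territorial Income Tax: taxable = $12,809.00
  $577.20 + 29.74% × ($12,809.00 − $5,600.00) = $577.20 + 29.74% × $7,209.00 = $2,721.16
Training Fund Levy: 7% × $12,809.00 = $896.63
Total: $2,721.16 + $896.63 = $3,617.79

$3,617.79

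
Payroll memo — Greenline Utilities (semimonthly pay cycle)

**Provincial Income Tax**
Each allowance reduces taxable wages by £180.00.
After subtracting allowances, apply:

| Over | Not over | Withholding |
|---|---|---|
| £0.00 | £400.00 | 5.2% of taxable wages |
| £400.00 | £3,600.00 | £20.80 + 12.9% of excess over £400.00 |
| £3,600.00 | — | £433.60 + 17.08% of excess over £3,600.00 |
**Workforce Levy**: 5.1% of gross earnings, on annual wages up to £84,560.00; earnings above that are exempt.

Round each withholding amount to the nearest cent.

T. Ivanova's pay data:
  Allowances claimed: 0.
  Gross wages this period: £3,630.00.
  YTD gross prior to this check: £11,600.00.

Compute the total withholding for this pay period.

Provincial Income Tax: taxable = £3,630.00
  £433.60 + 17.08% × (£3,630.00 − £3,600.00) = £433.60 + 17.08% × £30.00 = £438.72
Workforce Levy: 5.1% × £3,630.00 = £185.13
Total: £438.72 + £185.13 = £623.85

£623.85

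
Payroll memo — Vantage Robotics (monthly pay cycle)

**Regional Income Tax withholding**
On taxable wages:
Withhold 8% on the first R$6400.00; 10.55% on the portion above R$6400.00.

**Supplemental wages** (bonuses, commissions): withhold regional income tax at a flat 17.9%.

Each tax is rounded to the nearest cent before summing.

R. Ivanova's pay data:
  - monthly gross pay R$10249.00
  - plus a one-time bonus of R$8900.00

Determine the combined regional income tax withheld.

R$2511.17

Regional Income Tax: taxable = R$10249.00
  R$512.00 + 10.55% × (R$10249.00 − R$6400.00) = R$512.00 + 10.55% × R$3849.00 = R$918.07
Supplemental (17.9% flat on bonus): 17.9% × R$8900.00 = R$1593.10
Total regional income tax: R$918.07 + R$1593.10 = R$2511.17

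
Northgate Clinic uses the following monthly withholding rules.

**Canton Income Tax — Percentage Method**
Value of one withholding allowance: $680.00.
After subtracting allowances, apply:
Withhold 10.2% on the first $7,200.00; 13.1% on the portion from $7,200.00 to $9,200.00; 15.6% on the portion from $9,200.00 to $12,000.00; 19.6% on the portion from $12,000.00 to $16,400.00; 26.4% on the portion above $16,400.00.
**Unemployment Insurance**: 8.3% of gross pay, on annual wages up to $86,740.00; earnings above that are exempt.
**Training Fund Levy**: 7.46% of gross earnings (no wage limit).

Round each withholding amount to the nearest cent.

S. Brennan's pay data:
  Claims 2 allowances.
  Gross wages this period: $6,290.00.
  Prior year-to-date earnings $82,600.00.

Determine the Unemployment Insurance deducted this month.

$343.62

Unemployment Insurance: cap $86,740.00 − YTD $82,600.00 = $4,140.00 subject; 8.3% × $4,140.00 = $343.62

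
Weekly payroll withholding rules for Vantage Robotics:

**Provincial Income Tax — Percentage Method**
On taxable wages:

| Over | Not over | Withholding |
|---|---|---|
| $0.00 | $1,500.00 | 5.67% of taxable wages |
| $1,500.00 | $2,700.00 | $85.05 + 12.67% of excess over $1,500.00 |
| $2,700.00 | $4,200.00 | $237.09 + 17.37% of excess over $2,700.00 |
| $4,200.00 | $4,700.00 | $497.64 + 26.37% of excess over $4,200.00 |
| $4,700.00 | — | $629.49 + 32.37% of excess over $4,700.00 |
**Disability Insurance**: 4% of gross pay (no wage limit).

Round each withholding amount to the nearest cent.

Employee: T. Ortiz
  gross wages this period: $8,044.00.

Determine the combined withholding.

Provincial Income Tax: taxable = $8,044.00
  $629.49 + 32.37% × ($8,044.00 − $4,700.00) = $629.49 + 32.37% × $3,344.00 = $1,711.94
Disability Insurance: 4% × $8,044.00 = $321.76
Total: $1,711.94 + $321.76 = $2,033.70

$2,033.70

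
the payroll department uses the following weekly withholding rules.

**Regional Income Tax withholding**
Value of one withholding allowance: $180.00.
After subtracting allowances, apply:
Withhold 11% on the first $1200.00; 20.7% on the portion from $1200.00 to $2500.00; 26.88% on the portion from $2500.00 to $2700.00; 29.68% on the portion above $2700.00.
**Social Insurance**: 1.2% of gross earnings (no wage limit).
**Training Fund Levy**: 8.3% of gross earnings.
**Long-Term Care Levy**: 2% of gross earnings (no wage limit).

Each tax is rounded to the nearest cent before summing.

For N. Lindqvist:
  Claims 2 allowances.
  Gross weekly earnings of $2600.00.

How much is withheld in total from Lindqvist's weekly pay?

$646.28

Regional Income Tax: taxable = $2600.00 − 2×$180.00 = $2240.00
  $132.00 + 20.7% × ($2240.00 − $1200.00) = $132.00 + 20.7% × $1040.00 = $347.28
Social Insurance: 1.2% × $2600.00 = $31.20
Training Fund Levy: 8.3% × $2600.00 = $215.80
Long-Term Care Levy: 2% × $2600.00 = $52.00
Total: $347.28 + $31.20 + $215.80 + $52.00 = $646.28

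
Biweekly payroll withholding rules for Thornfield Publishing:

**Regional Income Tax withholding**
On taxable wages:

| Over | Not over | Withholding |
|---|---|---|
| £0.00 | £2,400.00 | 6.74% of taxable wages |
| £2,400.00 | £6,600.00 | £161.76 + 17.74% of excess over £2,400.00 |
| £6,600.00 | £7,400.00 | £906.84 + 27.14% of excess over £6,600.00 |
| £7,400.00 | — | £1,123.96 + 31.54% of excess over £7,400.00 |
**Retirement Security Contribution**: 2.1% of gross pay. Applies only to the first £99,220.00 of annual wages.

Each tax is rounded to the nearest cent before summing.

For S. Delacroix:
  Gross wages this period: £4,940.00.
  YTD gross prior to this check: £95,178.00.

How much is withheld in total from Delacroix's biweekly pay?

£697.24

Regional Income Tax: taxable = £4,940.00
  £161.76 + 17.74% × (£4,940.00 − £2,400.00) = £161.76 + 17.74% × £2,540.00 = £612.36
Retirement Security Contribution: cap £99,220.00 − YTD £95,178.00 = £4,042.00 subject; 2.1% × £4,042.00 = £84.88
Total: £612.36 + £84.88 = £697.24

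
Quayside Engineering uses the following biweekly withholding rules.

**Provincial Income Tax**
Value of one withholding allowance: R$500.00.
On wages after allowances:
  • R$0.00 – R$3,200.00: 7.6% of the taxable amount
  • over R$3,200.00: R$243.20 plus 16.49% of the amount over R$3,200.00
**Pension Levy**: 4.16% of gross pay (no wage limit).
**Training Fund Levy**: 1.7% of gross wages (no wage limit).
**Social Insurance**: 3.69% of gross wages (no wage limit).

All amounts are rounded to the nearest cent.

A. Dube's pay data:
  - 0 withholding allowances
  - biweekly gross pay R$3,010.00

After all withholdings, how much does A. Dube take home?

R$2,493.78

Provincial Income Tax: taxable = R$3,010.00
  7.6% × R$3,010.00 = R$228.76
Pension Levy: 4.16% × R$3,010.00 = R$125.22
Training Fund Levy: 1.7% × R$3,010.00 = R$51.17
Social Insurance: 3.69% × R$3,010.00 = R$111.07
Total withheld: R$228.76 + R$125.22 + R$51.17 + R$111.07 = R$516.22
Net pay: R$3,010.00 − R$516.22 = R$2,493.78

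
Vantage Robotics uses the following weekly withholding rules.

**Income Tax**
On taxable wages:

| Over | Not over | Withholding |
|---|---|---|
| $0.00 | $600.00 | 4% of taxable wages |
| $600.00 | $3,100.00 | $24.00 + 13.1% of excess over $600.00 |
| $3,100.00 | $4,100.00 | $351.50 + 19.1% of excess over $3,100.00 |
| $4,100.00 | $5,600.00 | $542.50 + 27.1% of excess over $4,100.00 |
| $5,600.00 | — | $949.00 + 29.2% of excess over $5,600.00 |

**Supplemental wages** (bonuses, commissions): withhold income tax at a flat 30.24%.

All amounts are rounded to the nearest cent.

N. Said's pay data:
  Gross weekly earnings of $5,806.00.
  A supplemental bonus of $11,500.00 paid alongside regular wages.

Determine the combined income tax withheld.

Income Tax: taxable = $5,806.00
  $949.00 + 29.2% × ($5,806.00 − $5,600.00) = $949.00 + 29.2% × $206.00 = $1,009.15
Supplemental (30.24% flat on bonus): 30.24% × $11,500.00 = $3,477.60
Total income tax: $1,009.15 + $3,477.60 = $4,486.75

$4,486.75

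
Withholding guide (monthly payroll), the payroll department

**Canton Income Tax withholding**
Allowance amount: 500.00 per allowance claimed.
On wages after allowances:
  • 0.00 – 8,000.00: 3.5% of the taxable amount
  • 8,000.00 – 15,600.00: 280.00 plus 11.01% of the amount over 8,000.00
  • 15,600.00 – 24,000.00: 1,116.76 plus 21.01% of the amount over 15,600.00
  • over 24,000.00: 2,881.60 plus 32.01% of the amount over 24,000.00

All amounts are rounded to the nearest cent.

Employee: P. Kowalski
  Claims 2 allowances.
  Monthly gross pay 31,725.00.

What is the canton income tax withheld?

5,034.27

Canton Income Tax: taxable = 31,725.00 − 2×500.00 = 30,725.00
  2,881.60 + 32.01% × (30,725.00 − 24,000.00) = 2,881.60 + 32.01% × 6,725.00 = 5,034.27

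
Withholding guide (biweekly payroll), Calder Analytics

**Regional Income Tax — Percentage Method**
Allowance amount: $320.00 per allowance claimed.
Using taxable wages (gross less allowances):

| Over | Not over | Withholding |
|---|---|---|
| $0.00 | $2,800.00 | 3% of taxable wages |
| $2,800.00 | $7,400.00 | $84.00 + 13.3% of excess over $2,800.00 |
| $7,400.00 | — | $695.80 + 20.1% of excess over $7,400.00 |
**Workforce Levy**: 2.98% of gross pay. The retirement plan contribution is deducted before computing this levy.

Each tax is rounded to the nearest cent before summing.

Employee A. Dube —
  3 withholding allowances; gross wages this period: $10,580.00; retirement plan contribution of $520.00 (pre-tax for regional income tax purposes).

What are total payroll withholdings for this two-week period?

Regional Income Tax: taxable = $10,580.00 − $520.00 − 3×$320.00 = $9,100.00
  $695.80 + 20.1% × ($9,100.00 − $7,400.00) = $695.80 + 20.1% × $1,700.00 = $1,037.50
Workforce Levy: 2.98% × $10,060.00 = $299.79
Total: $1,037.50 + $299.79 = $1,337.29

$1,337.29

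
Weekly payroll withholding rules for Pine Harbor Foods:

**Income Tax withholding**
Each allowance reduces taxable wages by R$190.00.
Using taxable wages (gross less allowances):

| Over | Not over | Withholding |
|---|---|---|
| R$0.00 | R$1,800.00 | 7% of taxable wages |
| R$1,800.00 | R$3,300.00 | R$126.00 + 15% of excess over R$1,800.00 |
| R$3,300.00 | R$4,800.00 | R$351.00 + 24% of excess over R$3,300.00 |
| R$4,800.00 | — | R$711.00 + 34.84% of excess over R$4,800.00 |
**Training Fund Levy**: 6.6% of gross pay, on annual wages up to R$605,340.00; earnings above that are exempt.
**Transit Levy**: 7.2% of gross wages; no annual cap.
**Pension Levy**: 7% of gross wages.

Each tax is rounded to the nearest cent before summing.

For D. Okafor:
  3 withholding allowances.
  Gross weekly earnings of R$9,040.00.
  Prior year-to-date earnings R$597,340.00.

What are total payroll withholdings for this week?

R$3,801.31

Income Tax: taxable = R$9,040.00 − 3×R$190.00 = R$8,470.00
  R$711.00 + 34.84% × (R$8,470.00 − R$4,800.00) = R$711.00 + 34.84% × R$3,670.00 = R$1,989.63
Training Fund Levy: cap R$605,340.00 − YTD R$597,340.00 = R$8,000.00 subject; 6.6% × R$8,000.00 = R$528.00
Transit Levy: 7.2% × R$9,040.00 = R$650.88
Pension Levy: 7% × R$9,040.00 = R$632.80
Total: R$1,989.63 + R$528.00 + R$650.88 + R$632.80 = R$3,801.31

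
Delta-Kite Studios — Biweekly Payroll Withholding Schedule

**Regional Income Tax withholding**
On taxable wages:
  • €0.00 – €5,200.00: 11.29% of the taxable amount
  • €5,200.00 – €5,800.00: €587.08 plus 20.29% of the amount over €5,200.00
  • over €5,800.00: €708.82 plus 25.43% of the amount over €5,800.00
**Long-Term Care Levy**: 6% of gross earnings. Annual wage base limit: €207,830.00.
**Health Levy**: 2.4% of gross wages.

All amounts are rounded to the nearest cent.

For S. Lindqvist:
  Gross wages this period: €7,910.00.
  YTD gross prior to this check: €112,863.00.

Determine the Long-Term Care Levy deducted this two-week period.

Long-Term Care Levy: 6% × €7,910.00 = €474.60

€474.60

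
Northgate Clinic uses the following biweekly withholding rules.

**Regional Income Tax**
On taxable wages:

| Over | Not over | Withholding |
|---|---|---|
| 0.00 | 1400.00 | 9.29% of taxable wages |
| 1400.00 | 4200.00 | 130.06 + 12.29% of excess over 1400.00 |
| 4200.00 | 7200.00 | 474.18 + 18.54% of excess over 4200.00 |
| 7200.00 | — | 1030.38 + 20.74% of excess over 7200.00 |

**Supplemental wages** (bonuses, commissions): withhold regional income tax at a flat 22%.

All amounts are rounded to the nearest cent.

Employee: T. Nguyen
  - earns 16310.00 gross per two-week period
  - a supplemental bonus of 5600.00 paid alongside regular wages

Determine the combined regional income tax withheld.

Regional Income Tax: taxable = 16310.00
  1030.38 + 20.74% × (16310.00 − 7200.00) = 1030.38 + 20.74% × 9110.00 = 2919.79
Supplemental (22% flat on bonus): 22% × 5600.00 = 1232.00
Total regional income tax: 2919.79 + 1232.00 = 4151.79

4151.79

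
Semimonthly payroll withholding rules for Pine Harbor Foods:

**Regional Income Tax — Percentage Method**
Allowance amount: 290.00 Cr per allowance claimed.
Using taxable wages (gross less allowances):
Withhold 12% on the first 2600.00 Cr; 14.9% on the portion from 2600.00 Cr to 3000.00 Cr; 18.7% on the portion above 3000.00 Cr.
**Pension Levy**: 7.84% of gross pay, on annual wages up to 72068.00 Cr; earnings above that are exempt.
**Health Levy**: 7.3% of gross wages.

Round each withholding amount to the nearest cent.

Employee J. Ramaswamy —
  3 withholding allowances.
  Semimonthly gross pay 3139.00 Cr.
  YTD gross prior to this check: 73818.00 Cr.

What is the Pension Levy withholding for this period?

0.00 Cr

Pension Levy: YTD 73818.00 Cr ≥ cap 72068.00 Cr → 0.00 Cr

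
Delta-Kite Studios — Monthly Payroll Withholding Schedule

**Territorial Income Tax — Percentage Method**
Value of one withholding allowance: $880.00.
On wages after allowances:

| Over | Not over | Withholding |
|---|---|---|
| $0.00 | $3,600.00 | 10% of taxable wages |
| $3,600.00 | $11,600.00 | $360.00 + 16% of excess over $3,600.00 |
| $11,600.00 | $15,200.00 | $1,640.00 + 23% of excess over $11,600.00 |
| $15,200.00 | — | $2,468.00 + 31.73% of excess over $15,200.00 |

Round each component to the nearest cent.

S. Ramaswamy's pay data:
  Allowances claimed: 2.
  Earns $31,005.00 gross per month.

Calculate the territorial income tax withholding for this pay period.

$6,924.48

Territorial Income Tax: taxable = $31,005.00 − 2×$880.00 = $29,245.00
  $2,468.00 + 31.73% × ($29,245.00 − $15,200.00) = $2,468.00 + 31.73% × $14,045.00 = $6,924.48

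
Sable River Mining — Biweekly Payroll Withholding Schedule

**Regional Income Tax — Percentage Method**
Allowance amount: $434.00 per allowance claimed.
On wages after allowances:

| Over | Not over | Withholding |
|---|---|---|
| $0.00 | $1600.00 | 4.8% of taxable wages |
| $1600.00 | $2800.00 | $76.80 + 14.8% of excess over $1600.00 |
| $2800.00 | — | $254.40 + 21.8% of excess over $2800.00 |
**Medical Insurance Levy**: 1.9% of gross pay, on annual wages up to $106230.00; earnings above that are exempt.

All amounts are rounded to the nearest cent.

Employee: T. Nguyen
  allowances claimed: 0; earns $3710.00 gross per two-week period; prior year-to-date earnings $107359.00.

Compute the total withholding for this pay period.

$452.78

Regional Income Tax: taxable = $3710.00
  $254.40 + 21.8% × ($3710.00 − $2800.00) = $254.40 + 21.8% × $910.00 = $452.78
Medical Insurance Levy: YTD $107359.00 ≥ cap $106230.00 → $0.00
Total: $452.78 + $0.00 = $452.78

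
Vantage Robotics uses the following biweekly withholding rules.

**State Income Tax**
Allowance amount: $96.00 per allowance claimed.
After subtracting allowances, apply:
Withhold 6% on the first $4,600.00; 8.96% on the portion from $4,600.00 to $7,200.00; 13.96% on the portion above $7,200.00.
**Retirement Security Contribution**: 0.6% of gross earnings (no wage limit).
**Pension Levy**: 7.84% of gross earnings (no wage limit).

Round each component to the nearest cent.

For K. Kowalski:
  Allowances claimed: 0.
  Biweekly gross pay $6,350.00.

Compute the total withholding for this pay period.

$968.74

State Income Tax: taxable = $6,350.00
  $276.00 + 8.96% × ($6,350.00 − $4,600.00) = $276.00 + 8.96% × $1,750.00 = $432.80
Retirement Security Contribution: 0.6% × $6,350.00 = $38.10
Pension Levy: 7.84% × $6,350.00 = $497.84
Total: $432.80 + $38.10 + $497.84 = $968.74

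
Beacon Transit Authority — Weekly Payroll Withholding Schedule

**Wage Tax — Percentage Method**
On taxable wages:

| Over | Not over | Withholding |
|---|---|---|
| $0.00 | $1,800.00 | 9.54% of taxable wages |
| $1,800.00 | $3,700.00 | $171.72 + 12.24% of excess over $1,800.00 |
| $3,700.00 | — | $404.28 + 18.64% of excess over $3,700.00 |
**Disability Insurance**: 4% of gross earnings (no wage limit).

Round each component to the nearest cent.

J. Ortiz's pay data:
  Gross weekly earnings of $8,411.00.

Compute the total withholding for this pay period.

Wage Tax: taxable = $8,411.00
  $404.28 + 18.64% × ($8,411.00 − $3,700.00) = $404.28 + 18.64% × $4,711.00 = $1,282.41
Disability Insurance: 4% × $8,411.00 = $336.44
Total: $1,282.41 + $336.44 = $1,618.85

$1,618.85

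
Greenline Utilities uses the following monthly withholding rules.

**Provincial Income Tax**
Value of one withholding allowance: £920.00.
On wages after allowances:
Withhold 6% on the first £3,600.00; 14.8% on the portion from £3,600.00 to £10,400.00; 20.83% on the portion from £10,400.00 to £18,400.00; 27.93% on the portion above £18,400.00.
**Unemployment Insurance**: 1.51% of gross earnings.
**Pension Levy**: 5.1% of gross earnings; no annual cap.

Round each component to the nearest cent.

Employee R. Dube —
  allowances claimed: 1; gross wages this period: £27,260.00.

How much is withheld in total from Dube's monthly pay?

£6,908.33

Provincial Income Tax: taxable = £27,260.00 − 1×£920.00 = £26,340.00
  £2,888.80 + 27.93% × (£26,340.00 − £18,400.00) = £2,888.80 + 27.93% × £7,940.00 = £5,106.44
Unemployment Insurance: 1.51% × £27,260.00 = £411.63
Pension Levy: 5.1% × £27,260.00 = £1,390.26
Total: £5,106.44 + £411.63 + £1,390.26 = £6,908.33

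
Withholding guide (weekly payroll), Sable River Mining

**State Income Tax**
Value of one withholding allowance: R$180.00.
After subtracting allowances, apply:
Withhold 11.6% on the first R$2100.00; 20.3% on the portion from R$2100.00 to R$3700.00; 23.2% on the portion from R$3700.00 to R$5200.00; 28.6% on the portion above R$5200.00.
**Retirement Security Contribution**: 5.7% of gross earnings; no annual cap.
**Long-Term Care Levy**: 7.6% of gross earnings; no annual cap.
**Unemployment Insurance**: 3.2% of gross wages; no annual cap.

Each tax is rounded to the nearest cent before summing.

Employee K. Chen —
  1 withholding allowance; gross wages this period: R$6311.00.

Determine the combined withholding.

R$2223.99

State Income Tax: taxable = R$6311.00 − 1×R$180.00 = R$6131.00
  R$916.40 + 28.6% × (R$6131.00 − R$5200.00) = R$916.40 + 28.6% × R$931.00 = R$1182.67
Retirement Security Contribution: 5.7% × R$6311.00 = R$359.73
Long-Term Care Levy: 7.6% × R$6311.00 = R$479.64
Unemployment Insurance: 3.2% × R$6311.00 = R$201.95
Total: R$1182.67 + R$359.73 + R$479.64 + R$201.95 = R$2223.99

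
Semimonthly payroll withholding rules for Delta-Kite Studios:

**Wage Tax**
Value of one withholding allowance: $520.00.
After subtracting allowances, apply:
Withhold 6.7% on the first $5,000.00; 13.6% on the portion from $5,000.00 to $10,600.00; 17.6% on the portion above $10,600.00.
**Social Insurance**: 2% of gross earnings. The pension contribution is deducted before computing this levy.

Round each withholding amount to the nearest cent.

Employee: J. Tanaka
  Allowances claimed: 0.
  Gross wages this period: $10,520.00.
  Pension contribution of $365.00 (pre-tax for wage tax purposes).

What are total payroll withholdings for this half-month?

Wage Tax: taxable = $10,520.00 − $365.00 = $10,155.00
  $335.00 + 13.6% × ($10,155.00 − $5,000.00) = $335.00 + 13.6% × $5,155.00 = $1,036.08
Social Insurance: 2% × $10,155.00 = $203.10
Total: $1,036.08 + $203.10 = $1,239.18

$1,239.18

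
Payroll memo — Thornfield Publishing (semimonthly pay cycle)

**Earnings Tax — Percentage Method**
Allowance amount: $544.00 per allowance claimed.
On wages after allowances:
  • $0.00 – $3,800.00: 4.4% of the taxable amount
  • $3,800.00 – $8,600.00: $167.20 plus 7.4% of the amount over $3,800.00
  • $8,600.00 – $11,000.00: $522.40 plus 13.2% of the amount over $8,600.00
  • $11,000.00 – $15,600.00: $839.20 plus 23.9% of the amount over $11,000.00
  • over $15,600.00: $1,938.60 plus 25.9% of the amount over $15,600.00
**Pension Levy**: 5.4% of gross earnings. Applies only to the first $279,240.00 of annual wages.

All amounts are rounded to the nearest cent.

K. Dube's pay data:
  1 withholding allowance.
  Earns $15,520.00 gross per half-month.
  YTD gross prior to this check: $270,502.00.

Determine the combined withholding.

$2,261.31

Earnings Tax: taxable = $15,520.00 − 1×$544.00 = $14,976.00
  $839.20 + 23.9% × ($14,976.00 − $11,000.00) = $839.20 + 23.9% × $3,976.00 = $1,789.46
Pension Levy: cap $279,240.00 − YTD $270,502.00 = $8,738.00 subject; 5.4% × $8,738.00 = $471.85
Total: $1,789.46 + $471.85 = $2,261.31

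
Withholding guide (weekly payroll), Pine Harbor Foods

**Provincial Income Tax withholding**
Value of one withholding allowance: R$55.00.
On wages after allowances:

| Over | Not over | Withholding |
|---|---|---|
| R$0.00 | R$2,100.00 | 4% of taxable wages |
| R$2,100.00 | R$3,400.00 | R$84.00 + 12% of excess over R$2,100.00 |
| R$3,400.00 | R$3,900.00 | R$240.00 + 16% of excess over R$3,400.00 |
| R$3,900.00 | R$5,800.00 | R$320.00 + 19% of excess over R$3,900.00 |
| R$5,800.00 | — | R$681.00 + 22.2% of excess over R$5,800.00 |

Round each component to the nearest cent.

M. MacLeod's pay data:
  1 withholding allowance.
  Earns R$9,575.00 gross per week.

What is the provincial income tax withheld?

R$1,506.84

Provincial Income Tax: taxable = R$9,575.00 − 1×R$55.00 = R$9,520.00
  R$681.00 + 22.2% × (R$9,520.00 − R$5,800.00) = R$681.00 + 22.2% × R$3,720.00 = R$1,506.84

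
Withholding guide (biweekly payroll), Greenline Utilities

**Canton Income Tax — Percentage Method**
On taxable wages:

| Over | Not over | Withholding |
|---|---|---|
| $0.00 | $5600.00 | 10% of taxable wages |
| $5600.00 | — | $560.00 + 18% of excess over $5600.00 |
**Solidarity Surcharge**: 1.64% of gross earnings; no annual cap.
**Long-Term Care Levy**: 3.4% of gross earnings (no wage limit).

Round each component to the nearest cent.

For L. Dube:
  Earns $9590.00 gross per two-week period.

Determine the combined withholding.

Canton Income Tax: taxable = $9590.00
  $560.00 + 18% × ($9590.00 − $5600.00) = $560.00 + 18% × $3990.00 = $1278.20
Solidarity Surcharge: 1.64% × $9590.00 = $157.28
Long-Term Care Levy: 3.4% × $9590.00 = $326.06
Total: $1278.20 + $157.28 + $326.06 = $1761.54

$1761.54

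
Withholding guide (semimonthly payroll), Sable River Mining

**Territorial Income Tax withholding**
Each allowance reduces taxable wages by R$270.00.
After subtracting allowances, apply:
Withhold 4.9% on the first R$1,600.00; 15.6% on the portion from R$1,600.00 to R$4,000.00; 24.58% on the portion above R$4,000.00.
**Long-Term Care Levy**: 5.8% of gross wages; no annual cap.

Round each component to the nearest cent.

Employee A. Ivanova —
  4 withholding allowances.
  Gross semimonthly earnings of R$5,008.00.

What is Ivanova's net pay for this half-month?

Territorial Income Tax: taxable = R$5,008.00 − 4×R$270.00 = R$3,928.00
  R$78.40 + 15.6% × (R$3,928.00 − R$1,600.00) = R$78.40 + 15.6% × R$2,328.00 = R$441.57
Long-Term Care Levy: 5.8% × R$5,008.00 = R$290.46
Total withheld: R$441.57 + R$290.46 = R$732.03
Net pay: R$5,008.00 − R$732.03 = R$4,275.97

R$4,275.97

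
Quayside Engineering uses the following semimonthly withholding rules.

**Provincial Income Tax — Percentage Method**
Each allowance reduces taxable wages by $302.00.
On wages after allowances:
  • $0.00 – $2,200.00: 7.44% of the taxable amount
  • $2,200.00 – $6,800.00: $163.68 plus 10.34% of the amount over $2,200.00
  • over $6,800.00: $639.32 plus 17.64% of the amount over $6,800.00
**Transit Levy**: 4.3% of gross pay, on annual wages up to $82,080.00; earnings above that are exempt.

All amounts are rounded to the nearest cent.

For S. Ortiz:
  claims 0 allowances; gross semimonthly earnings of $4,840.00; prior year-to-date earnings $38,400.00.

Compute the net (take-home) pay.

$4,195.22

Provincial Income Tax: taxable = $4,840.00
  $163.68 + 10.34% × ($4,840.00 − $2,200.00) = $163.68 + 10.34% × $2,640.00 = $436.66
Transit Levy: 4.3% × $4,840.00 = $208.12
Total withheld: $436.66 + $208.12 = $644.78
Net pay: $4,840.00 − $644.78 = $4,195.22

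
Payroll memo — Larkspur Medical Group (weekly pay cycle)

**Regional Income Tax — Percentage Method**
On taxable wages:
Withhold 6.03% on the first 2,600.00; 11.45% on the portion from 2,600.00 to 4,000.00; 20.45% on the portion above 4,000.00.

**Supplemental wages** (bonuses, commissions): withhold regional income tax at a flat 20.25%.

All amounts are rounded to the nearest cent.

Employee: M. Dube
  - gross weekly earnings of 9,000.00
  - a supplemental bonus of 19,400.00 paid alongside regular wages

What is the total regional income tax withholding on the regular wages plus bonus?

Regional Income Tax: taxable = 9,000.00
  317.08 + 20.45% × (9,000.00 − 4,000.00) = 317.08 + 20.45% × 5,000.00 = 1,339.58
Supplemental (20.25% flat on bonus): 20.25% × 19,400.00 = 3,928.50
Total regional income tax: 1,339.58 + 3,928.50 = 5,268.08

5,268.08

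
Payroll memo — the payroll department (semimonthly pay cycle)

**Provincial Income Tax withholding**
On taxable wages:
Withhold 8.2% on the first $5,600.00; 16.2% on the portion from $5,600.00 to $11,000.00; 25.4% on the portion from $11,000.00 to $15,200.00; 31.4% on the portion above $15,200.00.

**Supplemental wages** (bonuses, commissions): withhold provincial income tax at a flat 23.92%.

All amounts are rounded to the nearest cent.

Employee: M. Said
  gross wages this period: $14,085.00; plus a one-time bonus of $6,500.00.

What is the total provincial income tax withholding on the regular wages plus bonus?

$3,672.39

Provincial Income Tax: taxable = $14,085.00
  $1,334.00 + 25.4% × ($14,085.00 − $11,000.00) = $1,334.00 + 25.4% × $3,085.00 = $2,117.59
Supplemental (23.92% flat on bonus): 23.92% × $6,500.00 = $1,554.80
Total provincial income tax: $2,117.59 + $1,554.80 = $3,672.39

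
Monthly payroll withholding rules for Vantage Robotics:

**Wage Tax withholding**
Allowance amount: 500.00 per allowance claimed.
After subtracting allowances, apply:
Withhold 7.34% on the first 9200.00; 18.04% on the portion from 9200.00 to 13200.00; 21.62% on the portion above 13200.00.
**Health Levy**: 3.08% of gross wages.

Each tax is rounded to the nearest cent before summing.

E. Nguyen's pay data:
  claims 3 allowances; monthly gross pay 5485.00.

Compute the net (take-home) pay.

Wage Tax: taxable = 5485.00 − 3×500.00 = 3985.00
  7.34% × 3985.00 = 292.50
Health Levy: 3.08% × 5485.00 = 168.94
Total withheld: 292.50 + 168.94 = 461.44
Net pay: 5485.00 − 461.44 = 5023.56

5023.56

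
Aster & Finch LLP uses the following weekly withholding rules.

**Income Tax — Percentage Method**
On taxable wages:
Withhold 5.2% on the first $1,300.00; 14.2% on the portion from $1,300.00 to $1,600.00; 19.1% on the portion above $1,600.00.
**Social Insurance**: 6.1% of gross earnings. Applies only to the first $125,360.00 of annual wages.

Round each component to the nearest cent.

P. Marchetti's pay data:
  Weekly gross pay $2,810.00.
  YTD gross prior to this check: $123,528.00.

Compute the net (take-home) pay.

$2,356.94

Income Tax: taxable = $2,810.00
  $110.20 + 19.1% × ($2,810.00 − $1,600.00) = $110.20 + 19.1% × $1,210.00 = $341.31
Social Insurance: cap $125,360.00 − YTD $123,528.00 = $1,832.00 subject; 6.1% × $1,832.00 = $111.75
Total withheld: $341.31 + $111.75 = $453.06
Net pay: $2,810.00 − $453.06 = $2,356.94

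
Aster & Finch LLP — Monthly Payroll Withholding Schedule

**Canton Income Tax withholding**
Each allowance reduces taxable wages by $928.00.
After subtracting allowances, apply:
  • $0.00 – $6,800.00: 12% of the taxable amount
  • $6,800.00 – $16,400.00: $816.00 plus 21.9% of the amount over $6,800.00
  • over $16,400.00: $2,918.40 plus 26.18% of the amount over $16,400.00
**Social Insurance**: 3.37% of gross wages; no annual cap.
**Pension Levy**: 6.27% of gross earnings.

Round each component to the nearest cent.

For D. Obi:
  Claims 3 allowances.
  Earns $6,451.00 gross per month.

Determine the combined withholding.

Canton Income Tax: taxable = $6,451.00 − 3×$928.00 = $3,667.00
  12% × $3,667.00 = $440.04
Social Insurance: 3.37% × $6,451.00 = $217.40
Pension Levy: 6.27% × $6,451.00 = $404.48
Total: $440.04 + $217.40 + $404.48 = $1,061.92

$1,061.92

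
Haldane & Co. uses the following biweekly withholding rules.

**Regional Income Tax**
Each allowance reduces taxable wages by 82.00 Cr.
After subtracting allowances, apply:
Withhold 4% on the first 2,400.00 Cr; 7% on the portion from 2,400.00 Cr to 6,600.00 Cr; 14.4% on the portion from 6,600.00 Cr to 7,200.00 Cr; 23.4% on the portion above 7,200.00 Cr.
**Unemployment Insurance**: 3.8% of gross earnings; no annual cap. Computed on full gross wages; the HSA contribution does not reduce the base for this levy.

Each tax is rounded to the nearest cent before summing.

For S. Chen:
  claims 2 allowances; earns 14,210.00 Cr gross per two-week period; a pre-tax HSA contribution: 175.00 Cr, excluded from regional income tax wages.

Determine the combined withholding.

Regional Income Tax: taxable = 14,210.00 Cr − 175.00 Cr − 2×82.00 Cr = 13,871.00 Cr
  476.40 Cr + 23.4% × (13,871.00 Cr − 7,200.00 Cr) = 476.40 Cr + 23.4% × 6,671.00 Cr = 2,037.41 Cr
Unemployment Insurance: 3.8% × 14,210.00 Cr = 539.98 Cr
Total: 2,037.41 Cr + 539.98 Cr = 2,577.39 Cr

2,577.39 Cr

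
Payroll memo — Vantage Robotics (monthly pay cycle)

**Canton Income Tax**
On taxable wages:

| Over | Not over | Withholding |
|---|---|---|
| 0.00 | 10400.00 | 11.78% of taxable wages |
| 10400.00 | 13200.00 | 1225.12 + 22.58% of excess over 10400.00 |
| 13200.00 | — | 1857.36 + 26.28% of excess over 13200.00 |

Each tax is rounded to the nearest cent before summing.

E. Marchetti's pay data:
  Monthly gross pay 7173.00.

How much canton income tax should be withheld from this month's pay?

844.98

Canton Income Tax: taxable = 7173.00
  11.78% × 7173.00 = 844.98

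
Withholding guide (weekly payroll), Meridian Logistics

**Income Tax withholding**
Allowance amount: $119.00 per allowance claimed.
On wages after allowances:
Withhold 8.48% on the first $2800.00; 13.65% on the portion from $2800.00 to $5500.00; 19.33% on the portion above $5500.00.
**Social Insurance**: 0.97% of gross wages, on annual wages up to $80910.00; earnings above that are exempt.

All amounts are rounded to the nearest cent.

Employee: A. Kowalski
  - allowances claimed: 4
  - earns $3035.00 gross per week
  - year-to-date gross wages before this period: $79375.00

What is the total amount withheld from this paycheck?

$231.89

Income Tax: taxable = $3035.00 − 4×$119.00 = $2559.00
  8.48% × $2559.00 = $217.00
Social Insurance: cap $80910.00 − YTD $79375.00 = $1535.00 subject; 0.97% × $1535.00 = $14.89
Total: $217.00 + $14.89 = $231.89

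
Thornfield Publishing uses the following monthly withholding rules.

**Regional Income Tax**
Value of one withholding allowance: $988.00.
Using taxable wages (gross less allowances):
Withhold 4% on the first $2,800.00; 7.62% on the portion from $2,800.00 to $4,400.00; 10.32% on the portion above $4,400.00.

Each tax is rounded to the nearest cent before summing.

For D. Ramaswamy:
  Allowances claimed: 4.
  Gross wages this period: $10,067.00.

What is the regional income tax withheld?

$410.91

Regional Income Tax: taxable = $10,067.00 − 4×$988.00 = $6,115.00
  $233.92 + 10.32% × ($6,115.00 − $4,400.00) = $233.92 + 10.32% × $1,715.00 = $410.91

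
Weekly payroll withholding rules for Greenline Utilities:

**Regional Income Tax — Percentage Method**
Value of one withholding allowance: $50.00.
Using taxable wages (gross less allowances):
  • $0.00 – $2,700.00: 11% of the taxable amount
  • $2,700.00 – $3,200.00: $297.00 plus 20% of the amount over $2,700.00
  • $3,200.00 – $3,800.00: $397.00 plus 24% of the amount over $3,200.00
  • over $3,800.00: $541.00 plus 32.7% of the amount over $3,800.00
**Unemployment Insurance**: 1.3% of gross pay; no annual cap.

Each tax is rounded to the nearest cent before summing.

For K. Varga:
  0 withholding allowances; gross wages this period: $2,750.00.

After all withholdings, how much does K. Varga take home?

Regional Income Tax: taxable = $2,750.00
  $297.00 + 20% × ($2,750.00 − $2,700.00) = $297.00 + 20% × $50.00 = $307.00
Unemployment Insurance: 1.3% × $2,750.00 = $35.75
Total withheld: $307.00 + $35.75 = $342.75
Net pay: $2,750.00 − $342.75 = $2,407.25

$2,407.25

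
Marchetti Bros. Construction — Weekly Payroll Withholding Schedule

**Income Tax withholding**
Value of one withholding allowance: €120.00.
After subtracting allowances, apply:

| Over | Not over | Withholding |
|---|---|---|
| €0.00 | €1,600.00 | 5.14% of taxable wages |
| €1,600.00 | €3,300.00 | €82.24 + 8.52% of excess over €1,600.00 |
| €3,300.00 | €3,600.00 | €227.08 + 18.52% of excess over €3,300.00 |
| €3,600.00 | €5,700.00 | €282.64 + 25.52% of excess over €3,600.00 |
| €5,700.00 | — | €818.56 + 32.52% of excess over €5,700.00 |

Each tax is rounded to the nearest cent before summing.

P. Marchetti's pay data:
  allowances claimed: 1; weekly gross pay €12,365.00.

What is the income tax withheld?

Income Tax: taxable = €12,365.00 − 1×€120.00 = €12,245.00
  €818.56 + 32.52% × (€12,245.00 − €5,700.00) = €818.56 + 32.52% × €6,545.00 = €2,946.99

€2,946.99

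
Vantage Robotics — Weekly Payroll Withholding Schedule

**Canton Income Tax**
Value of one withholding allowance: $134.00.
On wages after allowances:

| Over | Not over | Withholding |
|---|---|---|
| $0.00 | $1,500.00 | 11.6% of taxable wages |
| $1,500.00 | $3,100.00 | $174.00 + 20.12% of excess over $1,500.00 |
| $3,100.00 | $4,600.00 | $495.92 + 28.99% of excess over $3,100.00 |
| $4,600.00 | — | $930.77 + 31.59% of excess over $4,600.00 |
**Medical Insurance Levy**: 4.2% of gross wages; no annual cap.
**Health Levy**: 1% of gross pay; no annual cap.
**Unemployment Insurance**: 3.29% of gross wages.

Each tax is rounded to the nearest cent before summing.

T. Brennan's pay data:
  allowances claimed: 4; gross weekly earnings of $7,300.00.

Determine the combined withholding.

$2,234.15

Canton Income Tax: taxable = $7,300.00 − 4×$134.00 = $6,764.00
  $930.77 + 31.59% × ($6,764.00 − $4,600.00) = $930.77 + 31.59% × $2,164.00 = $1,614.38
Medical Insurance Levy: 4.2% × $7,300.00 = $306.60
Health Levy: 1% × $7,300.00 = $73.00
Unemployment Insurance: 3.29% × $7,300.00 = $240.17
Total: $1,614.38 + $306.60 + $73.00 + $240.17 = $2,234.15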